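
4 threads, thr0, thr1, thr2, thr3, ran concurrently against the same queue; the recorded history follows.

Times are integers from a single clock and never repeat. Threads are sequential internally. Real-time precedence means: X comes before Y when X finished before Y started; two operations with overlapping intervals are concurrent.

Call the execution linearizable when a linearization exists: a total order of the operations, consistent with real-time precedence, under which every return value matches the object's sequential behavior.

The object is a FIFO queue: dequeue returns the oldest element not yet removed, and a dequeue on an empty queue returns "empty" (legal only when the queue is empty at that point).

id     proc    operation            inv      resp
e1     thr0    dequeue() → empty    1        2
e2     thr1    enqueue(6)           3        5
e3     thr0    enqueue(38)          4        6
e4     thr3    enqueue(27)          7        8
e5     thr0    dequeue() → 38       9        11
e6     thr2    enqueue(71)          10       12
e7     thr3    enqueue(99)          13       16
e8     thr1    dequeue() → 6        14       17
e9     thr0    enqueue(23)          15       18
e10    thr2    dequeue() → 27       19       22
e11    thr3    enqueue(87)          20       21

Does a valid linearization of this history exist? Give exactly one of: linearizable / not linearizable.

linearizable

one valid linearization: e1, e3, e2, e4, e5, e6, e7, e8, e9, e10, e11
after step 1 (e1 dequeue() → empty): queue <>
after step 2 (e3 enqueue(38)): queue <38>
after step 3 (e2 enqueue(6)): queue <38,6>
after step 4 (e4 enqueue(27)): queue <38,6,27>
after step 5 (e5 dequeue() → 38): queue <6,27>
after step 6 (e6 enqueue(71)): queue <6,27,71>
after step 7 (e7 enqueue(99)): queue <6,27,71,99>
after step 8 (e8 dequeue() → 6): queue <27,71,99>
after step 9 (e9 enqueue(23)): queue <27,71,99,23>
after step 10 (e10 dequeue() → 27): queue <71,99,23>
after step 11 (e11 enqueue(87)): queue <71,99,23,87>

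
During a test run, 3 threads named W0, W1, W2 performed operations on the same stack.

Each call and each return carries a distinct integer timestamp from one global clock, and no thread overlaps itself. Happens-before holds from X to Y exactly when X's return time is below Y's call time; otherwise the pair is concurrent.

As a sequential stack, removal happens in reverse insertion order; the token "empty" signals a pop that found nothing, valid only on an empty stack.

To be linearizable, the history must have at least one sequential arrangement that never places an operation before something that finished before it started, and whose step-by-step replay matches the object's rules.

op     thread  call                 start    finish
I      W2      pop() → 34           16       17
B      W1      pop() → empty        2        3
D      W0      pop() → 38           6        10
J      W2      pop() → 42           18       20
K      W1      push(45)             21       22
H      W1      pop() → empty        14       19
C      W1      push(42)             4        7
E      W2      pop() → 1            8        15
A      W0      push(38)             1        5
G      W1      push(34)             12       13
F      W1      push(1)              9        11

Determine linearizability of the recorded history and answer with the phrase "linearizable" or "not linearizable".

linearizable

one valid linearization: B, A, D, C, F, E, G, I, J, H, K
1. B pop() → empty, leaving stack <>
2. A push(38), leaving stack <38>
3. D pop() → 38, leaving stack <>
4. C push(42), leaving stack <42>
5. F push(1), leaving stack <42,1>
6. E pop() → 1, leaving stack <42>
7. G push(34), leaving stack <42,34>
8. I pop() → 34, leaving stack <42>
9. J pop() → 42, leaving stack <>
10. H pop() → empty, leaving stack <>
11. K push(45), leaving stack <45>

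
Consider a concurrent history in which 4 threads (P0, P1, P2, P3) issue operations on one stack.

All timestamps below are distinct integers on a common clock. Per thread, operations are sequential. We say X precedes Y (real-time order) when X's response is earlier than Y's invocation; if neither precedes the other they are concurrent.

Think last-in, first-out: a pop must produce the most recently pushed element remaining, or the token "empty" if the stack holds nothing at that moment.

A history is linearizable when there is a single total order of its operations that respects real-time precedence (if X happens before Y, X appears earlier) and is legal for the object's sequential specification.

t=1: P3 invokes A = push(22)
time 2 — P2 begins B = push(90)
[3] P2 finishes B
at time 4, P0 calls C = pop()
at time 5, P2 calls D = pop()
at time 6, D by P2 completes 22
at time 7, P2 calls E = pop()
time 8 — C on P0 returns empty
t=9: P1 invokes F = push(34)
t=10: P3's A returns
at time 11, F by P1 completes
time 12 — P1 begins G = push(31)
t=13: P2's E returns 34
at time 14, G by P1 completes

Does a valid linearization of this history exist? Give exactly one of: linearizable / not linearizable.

events 1..12 are fine; event 13 — the response of E at time 13 — makes the prefix non-linearizable
the 6 completed operations admit 30 real-time orders; each fails the stack replay
include/drop combinations of the 1 pending operation (G) were all tried; none helps
for example A, B, C, D, E, F (pending dropped) fails at step 3: C pop() → empty is not legal there
for example A, B, C, D, F, E (pending dropped) fails at step 3: C pop() → empty is not legal there

not linearizable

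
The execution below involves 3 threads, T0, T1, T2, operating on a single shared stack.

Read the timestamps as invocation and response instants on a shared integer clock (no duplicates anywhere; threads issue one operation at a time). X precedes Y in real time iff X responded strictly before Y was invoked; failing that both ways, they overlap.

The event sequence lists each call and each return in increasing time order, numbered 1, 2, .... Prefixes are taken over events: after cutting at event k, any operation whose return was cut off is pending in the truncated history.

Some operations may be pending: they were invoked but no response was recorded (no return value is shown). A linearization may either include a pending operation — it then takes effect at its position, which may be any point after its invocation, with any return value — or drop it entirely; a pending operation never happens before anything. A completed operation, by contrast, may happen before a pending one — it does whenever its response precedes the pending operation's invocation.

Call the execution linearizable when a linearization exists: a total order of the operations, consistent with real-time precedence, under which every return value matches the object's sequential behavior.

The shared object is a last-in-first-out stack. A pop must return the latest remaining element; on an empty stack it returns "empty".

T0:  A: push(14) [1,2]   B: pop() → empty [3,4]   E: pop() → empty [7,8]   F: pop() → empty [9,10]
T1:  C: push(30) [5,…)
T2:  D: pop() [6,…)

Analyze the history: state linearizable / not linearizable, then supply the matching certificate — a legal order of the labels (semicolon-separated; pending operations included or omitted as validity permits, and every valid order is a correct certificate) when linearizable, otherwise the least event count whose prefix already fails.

prefix check: 1..3 passes, 1..4 fails once B's time-4 response joins
exhaustive check: the 2 completed stack ops admit one real-time order; illegal
take A, B: step 2 already fails, because B pop() → empty cannot occur there

not linearizable — minimal violating prefix: 4 events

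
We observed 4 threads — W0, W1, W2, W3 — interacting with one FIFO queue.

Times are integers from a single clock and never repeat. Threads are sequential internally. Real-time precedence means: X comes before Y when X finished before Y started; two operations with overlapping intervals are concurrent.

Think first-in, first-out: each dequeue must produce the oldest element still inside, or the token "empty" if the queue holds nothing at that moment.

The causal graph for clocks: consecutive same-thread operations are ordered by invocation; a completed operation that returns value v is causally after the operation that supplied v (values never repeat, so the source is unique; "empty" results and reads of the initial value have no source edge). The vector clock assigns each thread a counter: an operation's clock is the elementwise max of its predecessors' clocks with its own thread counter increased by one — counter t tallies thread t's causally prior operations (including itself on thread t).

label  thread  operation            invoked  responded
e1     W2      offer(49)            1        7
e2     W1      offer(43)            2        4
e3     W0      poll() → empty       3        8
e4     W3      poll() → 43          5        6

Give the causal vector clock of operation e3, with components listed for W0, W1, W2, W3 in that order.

e1, invoked 1, has no incoming edges; only W2's bump applies → (0, 0, 1, 0)
e2, invoked 2, has no incoming edges; only W1's bump applies → (0, 1, 0, 0)
e3, invoked 3, has no incoming edges; only W0's bump applies → (1, 0, 0, 0)
e4, invoked 5, takes VC(e2)=(0, 1, 0, 0) under max, adds 1 for W3 → (0, 1, 0, 1)
target: VC(e3) = (1, 0, 0, 0)

(1, 0, 0, 0)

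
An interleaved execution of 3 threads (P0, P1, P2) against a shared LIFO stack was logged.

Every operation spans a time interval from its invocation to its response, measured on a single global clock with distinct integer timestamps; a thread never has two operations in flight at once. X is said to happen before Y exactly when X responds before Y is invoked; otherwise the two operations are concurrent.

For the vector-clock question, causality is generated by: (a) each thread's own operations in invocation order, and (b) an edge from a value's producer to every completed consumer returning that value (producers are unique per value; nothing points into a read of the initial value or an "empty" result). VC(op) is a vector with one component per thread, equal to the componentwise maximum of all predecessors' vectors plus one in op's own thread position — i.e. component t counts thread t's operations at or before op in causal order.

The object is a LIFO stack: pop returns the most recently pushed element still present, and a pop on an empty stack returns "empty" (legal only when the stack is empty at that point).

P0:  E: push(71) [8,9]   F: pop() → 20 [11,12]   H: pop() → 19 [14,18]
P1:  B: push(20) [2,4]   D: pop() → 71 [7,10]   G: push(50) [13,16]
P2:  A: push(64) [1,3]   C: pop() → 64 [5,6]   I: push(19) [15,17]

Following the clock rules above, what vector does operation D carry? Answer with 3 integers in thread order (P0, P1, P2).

(1, 2, 0)

no predecessors for A (invoked 1): P2 increments from zero → (0, 0, 1)
no predecessors for B (invoked 2): P1 increments from zero → (0, 1, 0)
no predecessors for E (invoked 8): P0 increments from zero → (1, 0, 0)
C, invoked 5, takes VC(A)=(0, 0, 1) under max, adds 1 for P2 → (0, 0, 2)
I, invoked 15, takes VC(C)=(0, 0, 2) under max, adds 1 for P2 → (0, 0, 3)
D, invoked 7, takes VC(B)=(0, 1, 0), VC(E)=(1, 0, 0) under max, adds 1 for P1 → (1, 2, 0)
F, invoked 11, takes VC(B)=(0, 1, 0), VC(E)=(1, 0, 0) under max, adds 1 for P0 → (2, 1, 0)
G, invoked 13, takes VC(D)=(1, 2, 0) under max, adds 1 for P1 → (1, 3, 0)
H, invoked 14, takes VC(F)=(2, 1, 0), VC(I)=(0, 0, 3) under max, adds 1 for P0 → (3, 1, 3)
target: VC(D) = (1, 2, 0)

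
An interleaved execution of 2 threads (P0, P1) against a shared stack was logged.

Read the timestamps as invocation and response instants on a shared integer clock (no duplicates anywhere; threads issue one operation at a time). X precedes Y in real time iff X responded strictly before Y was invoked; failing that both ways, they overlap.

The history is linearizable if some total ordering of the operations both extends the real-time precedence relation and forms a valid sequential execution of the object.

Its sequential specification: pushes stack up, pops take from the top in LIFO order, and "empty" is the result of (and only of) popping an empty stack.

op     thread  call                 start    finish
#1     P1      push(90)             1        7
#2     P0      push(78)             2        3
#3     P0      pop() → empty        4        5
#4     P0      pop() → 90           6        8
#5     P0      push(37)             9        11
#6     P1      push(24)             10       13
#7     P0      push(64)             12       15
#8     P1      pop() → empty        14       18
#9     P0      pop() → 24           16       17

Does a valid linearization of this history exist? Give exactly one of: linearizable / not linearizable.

not linearizable

cut after 4 events: linearizable; cut after 5 events (#3 responds, time 5): not linearizable
exhaustive check: the 2 completed stack ops admit one real-time order; illegal
no completion choice of the 1 pending operation (#1) rescues it — every subset was tried
one such order, #2, #3 (pending dropped), breaks at step 2 where #3 pop() → empty is illegal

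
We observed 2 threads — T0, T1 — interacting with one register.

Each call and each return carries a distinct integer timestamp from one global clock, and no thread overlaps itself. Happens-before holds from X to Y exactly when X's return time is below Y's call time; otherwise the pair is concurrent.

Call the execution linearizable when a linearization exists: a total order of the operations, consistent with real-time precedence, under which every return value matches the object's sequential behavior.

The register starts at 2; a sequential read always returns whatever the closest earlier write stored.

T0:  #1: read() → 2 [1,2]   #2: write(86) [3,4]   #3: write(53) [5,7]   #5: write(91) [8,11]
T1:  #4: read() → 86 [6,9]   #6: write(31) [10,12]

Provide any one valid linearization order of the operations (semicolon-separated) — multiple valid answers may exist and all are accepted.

#1; #2; #4; #3; #5; #6

after step 1 (#1 read() → 2): value 2
after step 2 (#2 write(86)): value 86
after step 3 (#4 read() → 86): value 86
after step 4 (#3 write(53)): value 53
after step 5 (#5 write(91)): value 91
after step 6 (#6 write(31)): value 31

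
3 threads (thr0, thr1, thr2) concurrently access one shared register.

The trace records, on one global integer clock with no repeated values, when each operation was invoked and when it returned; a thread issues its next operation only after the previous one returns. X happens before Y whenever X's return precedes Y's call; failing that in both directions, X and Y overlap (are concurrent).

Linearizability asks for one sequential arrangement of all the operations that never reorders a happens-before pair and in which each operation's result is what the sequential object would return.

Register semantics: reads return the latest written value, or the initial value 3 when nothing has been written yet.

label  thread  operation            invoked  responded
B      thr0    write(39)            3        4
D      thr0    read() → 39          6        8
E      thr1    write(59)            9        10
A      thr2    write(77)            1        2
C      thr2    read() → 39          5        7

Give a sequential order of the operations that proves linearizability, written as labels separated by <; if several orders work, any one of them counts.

A < B < C < D < E

step 1: A write(77) — value 77
step 2: B write(39) — value 39
step 3: C read() → 39 — value 39
step 4: D read() → 39 — value 39
step 5: E write(59) — value 59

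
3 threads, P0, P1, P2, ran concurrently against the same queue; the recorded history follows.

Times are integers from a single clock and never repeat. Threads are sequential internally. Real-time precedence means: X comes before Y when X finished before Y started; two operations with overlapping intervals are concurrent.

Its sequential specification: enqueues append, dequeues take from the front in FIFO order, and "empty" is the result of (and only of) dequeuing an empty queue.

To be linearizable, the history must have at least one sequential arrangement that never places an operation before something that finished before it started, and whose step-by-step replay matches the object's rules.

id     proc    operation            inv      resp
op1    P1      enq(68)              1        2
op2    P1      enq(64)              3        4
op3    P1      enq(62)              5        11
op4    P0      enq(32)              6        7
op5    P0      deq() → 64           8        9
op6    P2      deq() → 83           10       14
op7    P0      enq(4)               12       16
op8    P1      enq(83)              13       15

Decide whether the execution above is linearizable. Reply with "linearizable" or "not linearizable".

not linearizable

cut after 8 events: linearizable; cut after 9 events (op5 responds, time 9): not linearizable
exhaustive check: the 4 completed queue ops admit one real-time order; illegal
no completion choice of the 1 pending operation (op3) rescues it — every subset was tried
for example op1, op2, op4, op5 (pending dropped) fails at step 4: op5 deq() → 64 is not legal there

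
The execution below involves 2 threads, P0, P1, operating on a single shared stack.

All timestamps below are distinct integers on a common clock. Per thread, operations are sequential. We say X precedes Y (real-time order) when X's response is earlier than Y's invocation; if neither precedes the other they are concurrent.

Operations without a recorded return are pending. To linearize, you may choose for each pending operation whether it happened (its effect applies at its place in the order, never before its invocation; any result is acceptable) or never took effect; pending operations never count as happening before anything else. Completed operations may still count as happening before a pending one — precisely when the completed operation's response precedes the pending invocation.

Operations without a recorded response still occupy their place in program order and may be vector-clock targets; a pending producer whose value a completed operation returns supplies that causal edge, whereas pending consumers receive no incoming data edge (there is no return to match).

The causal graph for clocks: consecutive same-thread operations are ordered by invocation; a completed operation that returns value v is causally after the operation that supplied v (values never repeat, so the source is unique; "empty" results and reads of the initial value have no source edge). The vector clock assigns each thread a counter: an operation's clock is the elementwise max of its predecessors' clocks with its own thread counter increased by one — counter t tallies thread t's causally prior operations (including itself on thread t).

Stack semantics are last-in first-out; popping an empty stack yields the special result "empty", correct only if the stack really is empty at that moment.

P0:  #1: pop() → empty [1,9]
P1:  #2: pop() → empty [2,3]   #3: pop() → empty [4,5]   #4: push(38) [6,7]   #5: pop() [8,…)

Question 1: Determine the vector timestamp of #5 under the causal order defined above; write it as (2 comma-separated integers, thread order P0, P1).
(0, 4)

no predecessors for #2 (invoked 2): P1 increments from zero → (0, 1)
no predecessors for #1 (invoked 1): P0 increments from zero → (1, 0)
#3, invoked 4, takes VC(#2)=(0, 1) under max, adds 1 for P1 → (0, 2)
#4, invoked 6, takes VC(#3)=(0, 2) under max, adds 1 for P1 → (0, 3)
#5, invoked 8, takes VC(#4)=(0, 3) under max, adds 1 for P1 → (0, 4)
target: VC(#5) = (0, 4)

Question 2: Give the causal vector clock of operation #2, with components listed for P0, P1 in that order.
(0, 1)

invoked at 2, #2 has no predecessors; its own P1 bump gives (0, 1)
invoked at 1, #1 has no predecessors; its own P0 bump gives (1, 0)
invoked at 4, #3 merges VC(#2)=(0, 1) and bumps P1's slot → (0, 2)
invoked at 6, #4 merges VC(#3)=(0, 2) and bumps P1's slot → (0, 3)
invoked at 8, #5 merges VC(#4)=(0, 3) and bumps P1's slot → (0, 4)
target: VC(#2) = (0, 1)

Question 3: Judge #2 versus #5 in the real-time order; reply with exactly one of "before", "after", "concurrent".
before

#2 spans [2,3], #5 spans [8,…)
resp(#2)=3 < inv(#5)=8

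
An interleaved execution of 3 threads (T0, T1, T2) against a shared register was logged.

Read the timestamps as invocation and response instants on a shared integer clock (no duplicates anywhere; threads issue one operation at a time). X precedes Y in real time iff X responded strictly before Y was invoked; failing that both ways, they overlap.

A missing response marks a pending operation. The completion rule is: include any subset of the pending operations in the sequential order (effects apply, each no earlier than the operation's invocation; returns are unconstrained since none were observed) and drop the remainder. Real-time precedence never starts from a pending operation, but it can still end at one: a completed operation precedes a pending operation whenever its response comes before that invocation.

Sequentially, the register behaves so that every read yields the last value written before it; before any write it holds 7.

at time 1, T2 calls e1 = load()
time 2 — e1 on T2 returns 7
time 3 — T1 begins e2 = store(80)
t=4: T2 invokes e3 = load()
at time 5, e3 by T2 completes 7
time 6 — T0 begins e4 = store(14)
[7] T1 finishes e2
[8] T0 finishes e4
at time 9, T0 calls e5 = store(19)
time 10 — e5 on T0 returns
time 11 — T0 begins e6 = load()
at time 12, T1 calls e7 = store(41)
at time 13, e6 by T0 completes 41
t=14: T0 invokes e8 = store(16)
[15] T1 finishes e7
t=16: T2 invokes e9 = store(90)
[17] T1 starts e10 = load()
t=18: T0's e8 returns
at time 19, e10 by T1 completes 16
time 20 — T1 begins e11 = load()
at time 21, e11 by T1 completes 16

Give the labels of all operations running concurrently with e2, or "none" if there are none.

e2 runs from 3 to 7; window-overlapping ops are concurrent
e1 [1,2]: before
e3 [4,5]: concurrent
e4 [6,8]: concurrent
e5 [9,10]: after
e6 [11,13]: after
e7 [12,15]: after
e8 [14,18]: after
e9 [16,…): after
e10 [17,19]: after
e11 [20,21]: after

e3, e4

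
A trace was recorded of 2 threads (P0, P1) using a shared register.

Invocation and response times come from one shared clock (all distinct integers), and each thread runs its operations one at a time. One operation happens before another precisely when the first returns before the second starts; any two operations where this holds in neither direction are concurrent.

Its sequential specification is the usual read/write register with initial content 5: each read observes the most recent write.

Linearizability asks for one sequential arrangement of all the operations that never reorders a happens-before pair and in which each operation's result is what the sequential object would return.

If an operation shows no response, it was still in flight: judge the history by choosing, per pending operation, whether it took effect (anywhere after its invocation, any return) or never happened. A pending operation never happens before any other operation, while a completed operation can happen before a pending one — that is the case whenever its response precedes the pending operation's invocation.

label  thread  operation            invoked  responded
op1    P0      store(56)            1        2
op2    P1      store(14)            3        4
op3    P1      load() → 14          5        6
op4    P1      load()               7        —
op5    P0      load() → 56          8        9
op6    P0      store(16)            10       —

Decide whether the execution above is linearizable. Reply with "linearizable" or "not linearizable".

cut after 8 events: linearizable; cut after 9 events (op5 responds, time 9): not linearizable
exactly one order of the 4 completed ops respects real time; the register replay fails
every completion of the 1 pending operation (op4) was checked; none linearizes
one such order, op1, op2, op3, op5 (pending dropped), breaks at step 4 where op5 load() → 56 is illegal

not linearizable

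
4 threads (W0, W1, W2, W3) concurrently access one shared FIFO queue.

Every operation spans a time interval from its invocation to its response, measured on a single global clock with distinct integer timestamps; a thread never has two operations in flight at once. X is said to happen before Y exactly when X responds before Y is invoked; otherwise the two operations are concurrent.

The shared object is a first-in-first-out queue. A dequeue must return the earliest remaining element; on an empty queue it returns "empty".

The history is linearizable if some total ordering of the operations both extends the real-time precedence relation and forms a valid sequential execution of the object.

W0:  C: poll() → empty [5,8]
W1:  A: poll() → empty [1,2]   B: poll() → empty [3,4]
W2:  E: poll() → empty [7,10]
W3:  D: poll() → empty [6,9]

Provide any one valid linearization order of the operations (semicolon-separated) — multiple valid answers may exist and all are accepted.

A; B; C; D; E

after step 1 (A poll() → empty): queue <>
after step 2 (B poll() → empty): queue <>
after step 3 (C poll() → empty): queue <>
after step 4 (D poll() → empty): queue <>
after step 5 (E poll() → empty): queue <>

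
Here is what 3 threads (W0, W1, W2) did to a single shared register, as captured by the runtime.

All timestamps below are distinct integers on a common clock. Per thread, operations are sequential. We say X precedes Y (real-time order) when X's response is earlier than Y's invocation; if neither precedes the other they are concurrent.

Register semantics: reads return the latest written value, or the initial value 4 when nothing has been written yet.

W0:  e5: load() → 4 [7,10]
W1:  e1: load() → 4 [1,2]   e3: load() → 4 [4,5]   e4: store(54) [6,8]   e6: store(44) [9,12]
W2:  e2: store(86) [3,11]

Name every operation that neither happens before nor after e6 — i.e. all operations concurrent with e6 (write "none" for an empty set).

overlap test against e6 [9,12]: concurrent iff the interval meets 9..12
e1 [1,2]: before
e2 [3,11]: concurrent
e3 [4,5]: before
e4 [6,8]: before
e5 [7,10]: concurrent

e2, e5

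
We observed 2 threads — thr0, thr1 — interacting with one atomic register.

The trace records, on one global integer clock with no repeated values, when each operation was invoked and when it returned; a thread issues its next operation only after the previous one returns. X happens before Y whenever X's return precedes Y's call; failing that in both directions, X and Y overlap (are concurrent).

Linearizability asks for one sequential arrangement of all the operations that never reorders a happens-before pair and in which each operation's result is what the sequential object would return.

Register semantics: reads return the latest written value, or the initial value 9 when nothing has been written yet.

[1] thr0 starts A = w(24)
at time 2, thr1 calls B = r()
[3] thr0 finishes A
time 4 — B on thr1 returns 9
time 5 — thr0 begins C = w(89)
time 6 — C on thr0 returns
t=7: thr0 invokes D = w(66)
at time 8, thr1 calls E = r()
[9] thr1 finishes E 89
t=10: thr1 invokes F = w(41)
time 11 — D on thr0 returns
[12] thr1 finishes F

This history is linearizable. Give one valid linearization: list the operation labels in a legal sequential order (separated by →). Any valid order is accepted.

B → A → C → E → D → F

step 1: B r() → 9 — value 9
step 2: A w(24) — value 24
step 3: C w(89) — value 89
step 4: E r() → 89 — value 89
step 5: D w(66) — value 66
step 6: F w(41) — value 41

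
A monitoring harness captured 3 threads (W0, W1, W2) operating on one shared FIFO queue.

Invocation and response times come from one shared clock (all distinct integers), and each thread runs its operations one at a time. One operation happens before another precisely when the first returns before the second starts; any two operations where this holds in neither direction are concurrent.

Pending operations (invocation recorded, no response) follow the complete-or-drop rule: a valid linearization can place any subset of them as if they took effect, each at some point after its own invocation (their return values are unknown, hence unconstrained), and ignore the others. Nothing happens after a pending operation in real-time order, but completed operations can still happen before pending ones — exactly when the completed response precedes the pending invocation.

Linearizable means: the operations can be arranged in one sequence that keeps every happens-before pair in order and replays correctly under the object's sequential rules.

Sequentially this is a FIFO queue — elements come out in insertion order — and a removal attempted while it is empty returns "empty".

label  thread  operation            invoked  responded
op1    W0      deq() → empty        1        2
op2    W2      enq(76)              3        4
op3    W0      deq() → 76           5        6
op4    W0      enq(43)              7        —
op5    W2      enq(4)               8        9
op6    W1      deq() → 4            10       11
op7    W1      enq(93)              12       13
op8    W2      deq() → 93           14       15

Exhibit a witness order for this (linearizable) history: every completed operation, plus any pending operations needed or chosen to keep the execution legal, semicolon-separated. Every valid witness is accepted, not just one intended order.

step 1: op1 deq() → empty — queue <>
step 2: op2 enq(76) — queue <76>
step 3: op3 deq() → 76 — queue <>
step 4: op5 enq(4) — queue <4>
step 5: op6 deq() → 4 — queue <>
step 6: op7 enq(93) — queue <93>
step 7: op4 enq(43) (pending, included) — queue <93,43>
step 8: op8 deq() → 93 — queue <43>

op1; op2; op3; op5; op6; op7; op4; op8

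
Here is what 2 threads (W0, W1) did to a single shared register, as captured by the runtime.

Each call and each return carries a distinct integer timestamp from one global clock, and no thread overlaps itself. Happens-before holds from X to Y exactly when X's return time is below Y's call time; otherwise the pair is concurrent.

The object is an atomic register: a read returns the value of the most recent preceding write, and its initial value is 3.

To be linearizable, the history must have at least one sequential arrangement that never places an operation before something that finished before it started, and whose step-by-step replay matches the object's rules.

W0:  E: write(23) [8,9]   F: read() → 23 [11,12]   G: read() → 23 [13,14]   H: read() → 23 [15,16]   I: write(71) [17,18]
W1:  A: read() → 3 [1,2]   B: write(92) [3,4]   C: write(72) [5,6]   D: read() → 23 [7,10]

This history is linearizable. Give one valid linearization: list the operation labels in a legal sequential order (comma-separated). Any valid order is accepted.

A, B, C, E, D, F, G, H, I

after step 1 (A read() → 3): value 3
after step 2 (B write(92)): value 92
after step 3 (C write(72)): value 72
after step 4 (E write(23)): value 23
after step 5 (D read() → 23): value 23
after step 6 (F read() → 23): value 23
after step 7 (G read() → 23): value 23
after step 8 (H read() → 23): value 23
after step 9 (I write(71)): value 71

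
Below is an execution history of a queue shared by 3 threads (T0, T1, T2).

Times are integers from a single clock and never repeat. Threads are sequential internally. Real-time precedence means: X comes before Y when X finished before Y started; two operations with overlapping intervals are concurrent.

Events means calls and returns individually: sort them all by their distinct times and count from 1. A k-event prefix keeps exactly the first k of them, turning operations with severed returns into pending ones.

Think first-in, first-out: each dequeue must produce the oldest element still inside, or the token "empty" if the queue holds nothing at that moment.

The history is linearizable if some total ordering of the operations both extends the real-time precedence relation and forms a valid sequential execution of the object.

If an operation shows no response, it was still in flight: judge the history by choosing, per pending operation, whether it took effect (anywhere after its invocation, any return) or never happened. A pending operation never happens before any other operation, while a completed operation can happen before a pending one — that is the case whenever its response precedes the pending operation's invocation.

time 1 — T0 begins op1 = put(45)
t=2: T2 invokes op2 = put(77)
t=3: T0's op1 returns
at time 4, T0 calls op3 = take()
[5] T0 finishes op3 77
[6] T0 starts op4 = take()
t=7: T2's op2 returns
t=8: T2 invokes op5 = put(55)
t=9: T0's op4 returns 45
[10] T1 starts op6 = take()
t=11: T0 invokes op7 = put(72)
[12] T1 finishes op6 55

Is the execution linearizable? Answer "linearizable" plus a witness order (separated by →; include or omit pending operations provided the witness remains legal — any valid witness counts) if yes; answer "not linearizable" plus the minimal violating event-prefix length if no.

after step 1 (op2 put(77)): queue <77>
after step 2 (op1 put(45)): queue <77,45>
after step 3 (op3 take() → 77): queue <45>
after step 4 (op4 take() → 45): queue <>
after step 5 (op5 put(55) (pending, included)): queue <55>
after step 6 (op6 take() → 55): queue <>

linearizable — witness: op2 → op1 → op3 → op4 → op5 → op6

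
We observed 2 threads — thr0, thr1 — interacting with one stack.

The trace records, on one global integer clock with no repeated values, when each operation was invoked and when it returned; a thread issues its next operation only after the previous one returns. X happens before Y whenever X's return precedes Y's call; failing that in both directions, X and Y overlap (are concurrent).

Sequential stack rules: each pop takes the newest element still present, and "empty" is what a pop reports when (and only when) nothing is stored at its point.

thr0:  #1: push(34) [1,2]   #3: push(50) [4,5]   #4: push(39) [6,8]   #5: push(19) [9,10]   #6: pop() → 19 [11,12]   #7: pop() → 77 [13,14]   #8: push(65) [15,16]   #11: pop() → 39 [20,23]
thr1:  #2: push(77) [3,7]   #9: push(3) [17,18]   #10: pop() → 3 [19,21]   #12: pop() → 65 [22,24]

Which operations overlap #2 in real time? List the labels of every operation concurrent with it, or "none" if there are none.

#3, #4

#2 spans [3,7]: anything still running between times 3 and 7 counts as concurrent
#1 [1,2]: before
#3 [4,5]: concurrent
#4 [6,8]: concurrent
#5 [9,10]: after
#6 [11,12]: after
#7 [13,14]: after
#8 [15,16]: after
#9 [17,18]: after
#10 [19,21]: after
#11 [20,23]: after
#12 [22,24]: after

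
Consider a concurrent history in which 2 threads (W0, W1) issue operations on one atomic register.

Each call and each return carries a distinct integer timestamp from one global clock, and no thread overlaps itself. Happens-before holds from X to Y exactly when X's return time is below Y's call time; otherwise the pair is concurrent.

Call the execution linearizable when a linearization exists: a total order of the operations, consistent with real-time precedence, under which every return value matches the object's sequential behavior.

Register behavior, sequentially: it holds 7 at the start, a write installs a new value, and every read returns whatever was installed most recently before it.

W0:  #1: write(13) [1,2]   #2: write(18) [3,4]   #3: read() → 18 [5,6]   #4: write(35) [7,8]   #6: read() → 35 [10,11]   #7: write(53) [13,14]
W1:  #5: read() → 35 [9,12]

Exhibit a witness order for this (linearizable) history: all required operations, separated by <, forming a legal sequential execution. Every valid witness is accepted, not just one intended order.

#1 < #2 < #3 < #4 < #5 < #6 < #7

step 1: #1 write(13) — value 13
step 2: #2 write(18) — value 18
step 3: #3 read() → 18 — value 18
step 4: #4 write(35) — value 35
step 5: #5 read() → 35 — value 35
step 6: #6 read() → 35 — value 35
step 7: #7 write(53) — value 53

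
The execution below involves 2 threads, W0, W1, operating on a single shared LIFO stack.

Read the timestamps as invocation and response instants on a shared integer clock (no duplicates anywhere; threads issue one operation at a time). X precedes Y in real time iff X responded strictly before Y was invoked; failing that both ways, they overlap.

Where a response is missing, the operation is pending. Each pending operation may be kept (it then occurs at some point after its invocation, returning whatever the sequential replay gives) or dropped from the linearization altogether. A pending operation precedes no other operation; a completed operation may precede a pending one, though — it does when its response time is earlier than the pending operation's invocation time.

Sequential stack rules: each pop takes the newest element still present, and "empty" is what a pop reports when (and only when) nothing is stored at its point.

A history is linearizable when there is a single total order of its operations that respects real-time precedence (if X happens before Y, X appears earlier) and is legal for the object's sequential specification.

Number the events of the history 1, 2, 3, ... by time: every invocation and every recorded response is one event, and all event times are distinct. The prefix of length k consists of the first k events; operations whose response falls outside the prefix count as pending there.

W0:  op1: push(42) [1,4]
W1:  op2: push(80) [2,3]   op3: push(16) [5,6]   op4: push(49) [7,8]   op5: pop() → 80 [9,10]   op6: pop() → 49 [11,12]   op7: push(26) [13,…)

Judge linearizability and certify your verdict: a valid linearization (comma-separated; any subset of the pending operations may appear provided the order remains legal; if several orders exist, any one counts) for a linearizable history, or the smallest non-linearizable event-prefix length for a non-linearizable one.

not linearizable — minimal violating prefix: 10 events

cut after 9 events: linearizable; cut after 10 events (op5 responds, time 10): not linearizable
5 completed operations, 2 real-time-consistent orders — every LIFO stack replay fails
for example op1, op2, op3, op4, op5 fails at step 5: op5 pop() → 80 is not legal there
for example op2, op1, op3, op4, op5 fails at step 5: op5 pop() → 80 is not legal there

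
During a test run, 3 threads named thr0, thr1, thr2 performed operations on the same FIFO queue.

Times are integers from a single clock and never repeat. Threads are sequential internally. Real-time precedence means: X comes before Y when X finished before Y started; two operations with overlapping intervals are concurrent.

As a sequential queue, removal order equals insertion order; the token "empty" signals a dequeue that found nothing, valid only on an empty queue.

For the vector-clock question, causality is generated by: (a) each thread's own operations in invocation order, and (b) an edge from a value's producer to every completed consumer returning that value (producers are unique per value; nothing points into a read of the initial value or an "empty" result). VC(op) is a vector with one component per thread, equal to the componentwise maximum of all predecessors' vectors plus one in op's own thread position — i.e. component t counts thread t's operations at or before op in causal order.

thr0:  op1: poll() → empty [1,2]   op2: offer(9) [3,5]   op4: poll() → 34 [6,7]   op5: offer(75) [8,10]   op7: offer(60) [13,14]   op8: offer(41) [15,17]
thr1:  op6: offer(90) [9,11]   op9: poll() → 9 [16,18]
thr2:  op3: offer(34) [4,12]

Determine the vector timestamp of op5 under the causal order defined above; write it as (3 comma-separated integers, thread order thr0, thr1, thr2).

op3 (invocation 4): nothing precedes it; thr2's component alone gives (0, 0, 1)
op6 (invocation 9): nothing precedes it; thr1's component alone gives (0, 1, 0)
op1 (invocation 1): nothing precedes it; thr0's component alone gives (1, 0, 0)
invoked at 3, op2 merges VC(op1)=(1, 0, 0) and bumps thr0's slot → (2, 0, 0)
invoked at 16, op9 merges VC(op2)=(2, 0, 0), VC(op6)=(0, 1, 0) and bumps thr1's slot → (2, 2, 0)
invoked at 6, op4 merges VC(op2)=(2, 0, 0), VC(op3)=(0, 0, 1) and bumps thr0's slot → (3, 0, 1)
invoked at 8, op5 merges VC(op4)=(3, 0, 1) and bumps thr0's slot → (4, 0, 1)
invoked at 13, op7 merges VC(op5)=(4, 0, 1) and bumps thr0's slot → (5, 0, 1)
invoked at 15, op8 merges VC(op7)=(5, 0, 1) and bumps thr0's slot → (6, 0, 1)
target: VC(op5) = (4, 0, 1)

(4, 0, 1)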